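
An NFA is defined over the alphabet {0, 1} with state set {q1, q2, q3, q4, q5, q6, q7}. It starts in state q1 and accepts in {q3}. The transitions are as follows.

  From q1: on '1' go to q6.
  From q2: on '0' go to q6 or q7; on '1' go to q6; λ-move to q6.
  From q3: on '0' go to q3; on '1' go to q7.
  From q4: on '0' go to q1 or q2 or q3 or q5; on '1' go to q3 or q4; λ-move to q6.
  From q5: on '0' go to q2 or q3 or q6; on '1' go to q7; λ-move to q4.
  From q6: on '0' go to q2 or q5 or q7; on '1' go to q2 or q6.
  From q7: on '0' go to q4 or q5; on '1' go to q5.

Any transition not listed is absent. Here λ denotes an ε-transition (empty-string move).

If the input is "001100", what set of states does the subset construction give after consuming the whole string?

Start in {q1}.
Read '0': q1→∅; now ∅.
The set is empty and remains empty for the remaining 5 symbols.

∅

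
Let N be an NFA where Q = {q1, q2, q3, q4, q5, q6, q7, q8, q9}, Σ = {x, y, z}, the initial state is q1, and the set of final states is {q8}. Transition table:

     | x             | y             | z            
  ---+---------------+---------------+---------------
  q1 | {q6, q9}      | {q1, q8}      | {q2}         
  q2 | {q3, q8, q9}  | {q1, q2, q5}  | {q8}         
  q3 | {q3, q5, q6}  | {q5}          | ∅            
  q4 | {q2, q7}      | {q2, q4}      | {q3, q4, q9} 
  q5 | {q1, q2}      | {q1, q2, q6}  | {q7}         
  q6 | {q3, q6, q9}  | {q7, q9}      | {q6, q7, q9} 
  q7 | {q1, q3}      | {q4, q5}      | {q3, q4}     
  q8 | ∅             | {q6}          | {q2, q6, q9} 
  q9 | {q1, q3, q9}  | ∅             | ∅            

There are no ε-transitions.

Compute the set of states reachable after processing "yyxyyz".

{q2, q3, q4, q6, q7, q8, q9}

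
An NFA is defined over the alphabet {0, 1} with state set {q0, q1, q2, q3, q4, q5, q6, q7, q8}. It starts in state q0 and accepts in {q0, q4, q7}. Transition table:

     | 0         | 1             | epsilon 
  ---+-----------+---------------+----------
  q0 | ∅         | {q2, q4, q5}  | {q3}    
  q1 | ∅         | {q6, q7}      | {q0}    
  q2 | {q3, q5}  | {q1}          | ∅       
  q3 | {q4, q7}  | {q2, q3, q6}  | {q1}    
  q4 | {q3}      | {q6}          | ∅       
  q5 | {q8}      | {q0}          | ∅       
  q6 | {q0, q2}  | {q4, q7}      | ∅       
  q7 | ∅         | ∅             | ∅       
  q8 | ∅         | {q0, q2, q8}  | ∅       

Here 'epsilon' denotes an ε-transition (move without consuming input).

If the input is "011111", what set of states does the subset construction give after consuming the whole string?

{q6}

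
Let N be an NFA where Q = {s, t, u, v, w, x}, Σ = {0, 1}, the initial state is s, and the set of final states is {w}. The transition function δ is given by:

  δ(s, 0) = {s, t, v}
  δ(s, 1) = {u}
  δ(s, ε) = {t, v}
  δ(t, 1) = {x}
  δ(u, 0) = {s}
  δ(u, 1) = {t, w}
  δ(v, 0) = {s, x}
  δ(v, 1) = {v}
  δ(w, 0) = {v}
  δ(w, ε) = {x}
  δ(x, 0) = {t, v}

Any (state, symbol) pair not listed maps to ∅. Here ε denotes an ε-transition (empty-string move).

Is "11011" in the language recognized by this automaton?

Start: ε-closure({s}) = {s, t, v}.
Read '1': {s, t, v} → {u, v, x}.
Read '1': {u, v, x} → {t, v, w, x}.
Read '0': {t, v, w, x} → {s, t, v, x}.
Read '1': {s, t, v, x} → {u, v, x}.
Read '1': {u, v, x} → {t, v, w, x}.
The final set {t, v, w, x} contains the accepting state w.

Yes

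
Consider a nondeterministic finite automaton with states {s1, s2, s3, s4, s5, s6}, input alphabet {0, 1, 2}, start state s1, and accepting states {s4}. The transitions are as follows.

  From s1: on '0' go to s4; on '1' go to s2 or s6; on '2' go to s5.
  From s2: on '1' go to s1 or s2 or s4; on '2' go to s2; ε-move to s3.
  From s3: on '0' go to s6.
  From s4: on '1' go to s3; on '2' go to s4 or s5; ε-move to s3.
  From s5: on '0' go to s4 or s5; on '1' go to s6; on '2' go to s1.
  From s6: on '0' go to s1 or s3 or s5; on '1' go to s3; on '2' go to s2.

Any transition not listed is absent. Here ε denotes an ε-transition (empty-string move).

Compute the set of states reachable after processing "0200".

{s1, s3, s4, s5, s6}

Start in {s1}.
Read '0': s1→{s4}; union {s4}; ε-closure = {s3, s4}.
Read '2': s3→∅, s4→{s4, s5}; union {s4, s5}; ε-closure = {s3, s4, s5}.
Read '0': s3→{s6}, s4→∅, s5→{s4, s5}; union {s4, s5, s6}; ε-closure = {s3, s4, s5, s6}.
Read '0': s3→{s6}, s4→∅, s5→{s4, s5}, s6→{s1, s3, s5}; now {s1, s3, s4, s5, s6}.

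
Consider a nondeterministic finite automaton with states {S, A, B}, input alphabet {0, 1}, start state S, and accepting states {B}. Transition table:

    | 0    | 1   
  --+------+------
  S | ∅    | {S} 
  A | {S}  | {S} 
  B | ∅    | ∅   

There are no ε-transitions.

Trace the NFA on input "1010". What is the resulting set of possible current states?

∅

Start in {S}.
Read '1': S→{S}; now {S}.
Read '0': S→∅; now ∅.
The set is empty and remains empty for the remaining 2 symbols.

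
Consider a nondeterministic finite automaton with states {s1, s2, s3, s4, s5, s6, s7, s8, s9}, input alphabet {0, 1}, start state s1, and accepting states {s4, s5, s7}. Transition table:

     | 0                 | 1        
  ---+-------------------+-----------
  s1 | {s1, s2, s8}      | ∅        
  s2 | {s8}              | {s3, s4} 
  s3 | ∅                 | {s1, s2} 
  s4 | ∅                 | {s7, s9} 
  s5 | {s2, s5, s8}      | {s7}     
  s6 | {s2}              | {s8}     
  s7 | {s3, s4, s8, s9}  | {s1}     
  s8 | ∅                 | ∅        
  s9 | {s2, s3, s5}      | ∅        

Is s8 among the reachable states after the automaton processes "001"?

No

Start in {s1}.
Read '0': {s1} → {s1, s2, s8}.
Read '0': {s1, s2, s8} → {s1, s2, s8}.
Read '1': {s1, s2, s8} → {s3, s4}.
State s8 is not in {s3, s4}.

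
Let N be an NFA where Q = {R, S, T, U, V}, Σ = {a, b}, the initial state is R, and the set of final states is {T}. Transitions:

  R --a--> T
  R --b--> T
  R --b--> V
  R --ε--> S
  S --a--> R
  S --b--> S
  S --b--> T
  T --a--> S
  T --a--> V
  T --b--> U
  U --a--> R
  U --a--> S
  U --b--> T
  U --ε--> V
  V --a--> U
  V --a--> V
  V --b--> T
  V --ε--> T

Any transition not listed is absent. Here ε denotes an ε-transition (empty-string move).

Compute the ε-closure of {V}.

Begin with {V}.
ε-move V → T; add T.

{T, V}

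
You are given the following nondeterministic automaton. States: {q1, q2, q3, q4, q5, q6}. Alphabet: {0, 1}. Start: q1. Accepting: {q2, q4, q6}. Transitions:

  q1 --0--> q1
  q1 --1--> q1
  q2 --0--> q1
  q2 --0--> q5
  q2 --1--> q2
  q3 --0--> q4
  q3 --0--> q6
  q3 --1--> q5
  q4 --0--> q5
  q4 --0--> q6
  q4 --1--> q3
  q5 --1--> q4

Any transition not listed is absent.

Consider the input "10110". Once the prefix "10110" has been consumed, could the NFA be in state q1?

Start in {q1}.
Read '1': q1→{q1}; now {q1}.
Read '0': q1→{q1}; now {q1}.
Read '1': q1→{q1}; now {q1}.
Read '1': q1→{q1}; now {q1}.
Read '0': q1→{q1}; now {q1}.
State q1 is in {q1}.

Yes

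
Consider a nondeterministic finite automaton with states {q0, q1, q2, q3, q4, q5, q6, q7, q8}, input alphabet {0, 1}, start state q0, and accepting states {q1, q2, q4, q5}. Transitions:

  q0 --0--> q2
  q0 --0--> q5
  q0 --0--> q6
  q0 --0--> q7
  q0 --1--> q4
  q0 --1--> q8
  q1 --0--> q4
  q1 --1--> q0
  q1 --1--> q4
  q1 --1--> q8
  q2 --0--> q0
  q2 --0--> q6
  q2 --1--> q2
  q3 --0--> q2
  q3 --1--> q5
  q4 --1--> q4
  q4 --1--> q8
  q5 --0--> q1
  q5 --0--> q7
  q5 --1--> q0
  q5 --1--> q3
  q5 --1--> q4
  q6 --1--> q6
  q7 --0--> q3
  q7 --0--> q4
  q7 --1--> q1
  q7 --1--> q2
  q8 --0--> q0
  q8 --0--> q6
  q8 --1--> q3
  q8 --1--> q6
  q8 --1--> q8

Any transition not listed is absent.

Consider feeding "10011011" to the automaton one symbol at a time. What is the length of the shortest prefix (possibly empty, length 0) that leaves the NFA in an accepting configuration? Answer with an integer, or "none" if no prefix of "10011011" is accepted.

Start in {q0}.
Read '1': {q0} → {q4, q8}.
None of the earlier sets intersect F, but {q4, q8} does.

1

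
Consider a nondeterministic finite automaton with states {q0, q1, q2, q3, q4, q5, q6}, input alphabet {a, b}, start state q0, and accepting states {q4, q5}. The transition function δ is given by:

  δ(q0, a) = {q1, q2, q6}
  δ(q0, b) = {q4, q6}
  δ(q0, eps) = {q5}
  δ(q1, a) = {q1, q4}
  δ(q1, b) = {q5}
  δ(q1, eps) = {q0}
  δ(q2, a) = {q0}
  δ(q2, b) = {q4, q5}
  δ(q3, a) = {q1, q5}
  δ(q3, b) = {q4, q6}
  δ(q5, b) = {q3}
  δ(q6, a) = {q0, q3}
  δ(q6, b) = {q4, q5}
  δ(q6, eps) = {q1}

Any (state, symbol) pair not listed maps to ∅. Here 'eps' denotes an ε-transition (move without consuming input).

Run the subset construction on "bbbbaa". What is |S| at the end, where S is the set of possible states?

7

Start: ε-closure({q0}) = {q0, q5}.
Read 'b': {q0, q5} → {q0, q1, q3, q4, q5, q6}.
Read 'b': {q0, q1, q3, q4, q5, q6} → {q0, q1, q3, q4, q5, q6}.
Read 'b': {q0, q1, q3, q4, q5, q6} → {q0, q1, q3, q4, q5, q6}.
Read 'b': {q0, q1, q3, q4, q5, q6} → {q0, q1, q3, q4, q5, q6}.
Read 'a': {q0, q1, q3, q4, q5, q6} → {q0, q1, q2, q3, q4, q5, q6}.
Read 'a': {q0, q1, q2, q3, q4, q5, q6} → {q0, q1, q2, q3, q4, q5, q6}.
That set has 7 states.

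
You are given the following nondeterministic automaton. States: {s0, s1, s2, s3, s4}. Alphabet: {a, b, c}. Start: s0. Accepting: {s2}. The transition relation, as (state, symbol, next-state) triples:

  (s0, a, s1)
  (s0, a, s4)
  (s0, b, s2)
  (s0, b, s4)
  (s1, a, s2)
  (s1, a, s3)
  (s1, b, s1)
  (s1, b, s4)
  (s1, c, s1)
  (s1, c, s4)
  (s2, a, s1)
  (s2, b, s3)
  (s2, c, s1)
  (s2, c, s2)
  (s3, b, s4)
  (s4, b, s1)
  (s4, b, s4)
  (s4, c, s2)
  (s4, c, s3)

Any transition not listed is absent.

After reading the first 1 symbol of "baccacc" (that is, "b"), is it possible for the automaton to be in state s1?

No

Start in {s0}.
Read 'b': s0→{s2, s4}; now {s2, s4}.
State s1 is not in {s2, s4}.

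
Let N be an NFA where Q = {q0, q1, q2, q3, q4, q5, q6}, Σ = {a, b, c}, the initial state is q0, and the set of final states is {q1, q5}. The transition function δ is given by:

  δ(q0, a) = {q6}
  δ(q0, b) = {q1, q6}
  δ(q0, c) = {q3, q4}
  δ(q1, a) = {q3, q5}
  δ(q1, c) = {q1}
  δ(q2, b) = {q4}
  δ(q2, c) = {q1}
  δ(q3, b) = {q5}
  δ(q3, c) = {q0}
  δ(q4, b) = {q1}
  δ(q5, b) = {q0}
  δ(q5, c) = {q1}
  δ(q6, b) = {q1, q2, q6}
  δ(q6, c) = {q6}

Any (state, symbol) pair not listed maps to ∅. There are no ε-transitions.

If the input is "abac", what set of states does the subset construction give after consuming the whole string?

Start in {q0}.
Read 'a': {q0} → {q6}.
Read 'b': {q6} → {q1, q2, q6}.
Read 'a': {q1, q2, q6} → {q3, q5}.
Read 'c': {q3, q5} → {q0, q1}.

{q0, q1}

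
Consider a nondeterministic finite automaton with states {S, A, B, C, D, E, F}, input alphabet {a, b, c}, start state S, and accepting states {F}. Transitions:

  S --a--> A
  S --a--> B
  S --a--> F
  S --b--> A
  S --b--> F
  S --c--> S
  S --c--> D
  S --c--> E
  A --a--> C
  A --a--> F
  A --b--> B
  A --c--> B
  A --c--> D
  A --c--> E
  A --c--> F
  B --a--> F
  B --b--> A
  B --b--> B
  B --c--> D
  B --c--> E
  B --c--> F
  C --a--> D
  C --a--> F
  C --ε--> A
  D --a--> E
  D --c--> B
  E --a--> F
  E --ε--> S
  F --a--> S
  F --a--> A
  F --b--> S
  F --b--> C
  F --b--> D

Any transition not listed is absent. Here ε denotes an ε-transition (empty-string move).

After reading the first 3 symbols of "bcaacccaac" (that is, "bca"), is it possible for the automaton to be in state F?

Yes

Start in {S}.
Read 'b': {S} → {A, F}.
Read 'c': {A, F} → {S, B, D, E, F}.
Read 'a': {S, B, D, E, F} → {S, A, B, E, F}.
State F is in {S, A, B, E, F}.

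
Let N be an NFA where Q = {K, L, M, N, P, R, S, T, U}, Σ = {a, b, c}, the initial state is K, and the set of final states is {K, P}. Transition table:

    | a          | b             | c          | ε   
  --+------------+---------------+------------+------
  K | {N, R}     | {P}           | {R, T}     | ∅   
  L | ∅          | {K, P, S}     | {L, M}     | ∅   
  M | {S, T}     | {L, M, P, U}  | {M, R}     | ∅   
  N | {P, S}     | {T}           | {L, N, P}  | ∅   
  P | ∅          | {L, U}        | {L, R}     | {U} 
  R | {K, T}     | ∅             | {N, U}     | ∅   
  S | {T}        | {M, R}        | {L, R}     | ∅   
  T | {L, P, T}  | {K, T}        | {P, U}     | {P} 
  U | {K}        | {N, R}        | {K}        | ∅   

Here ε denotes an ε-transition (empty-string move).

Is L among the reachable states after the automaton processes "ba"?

Start in {K}.
Read 'b': K→{P}; union {P}; ε-closure = {P, U}.
Read 'a': P→∅, U→{K}; now {K}.
State L is not in {K}.

No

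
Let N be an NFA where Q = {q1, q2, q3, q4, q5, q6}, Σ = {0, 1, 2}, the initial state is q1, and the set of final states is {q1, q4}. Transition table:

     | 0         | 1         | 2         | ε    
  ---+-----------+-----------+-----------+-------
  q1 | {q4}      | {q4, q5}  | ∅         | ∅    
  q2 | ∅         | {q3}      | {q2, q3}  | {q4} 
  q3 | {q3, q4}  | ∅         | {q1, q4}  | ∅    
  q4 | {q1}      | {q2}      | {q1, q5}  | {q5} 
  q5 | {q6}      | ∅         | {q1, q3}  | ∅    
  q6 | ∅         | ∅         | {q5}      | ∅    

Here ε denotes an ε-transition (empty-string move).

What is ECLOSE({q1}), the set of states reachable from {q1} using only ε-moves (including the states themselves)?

Begin with {q1}.
No ε-moves leave this set, so the closure equals the set itself.

{q1}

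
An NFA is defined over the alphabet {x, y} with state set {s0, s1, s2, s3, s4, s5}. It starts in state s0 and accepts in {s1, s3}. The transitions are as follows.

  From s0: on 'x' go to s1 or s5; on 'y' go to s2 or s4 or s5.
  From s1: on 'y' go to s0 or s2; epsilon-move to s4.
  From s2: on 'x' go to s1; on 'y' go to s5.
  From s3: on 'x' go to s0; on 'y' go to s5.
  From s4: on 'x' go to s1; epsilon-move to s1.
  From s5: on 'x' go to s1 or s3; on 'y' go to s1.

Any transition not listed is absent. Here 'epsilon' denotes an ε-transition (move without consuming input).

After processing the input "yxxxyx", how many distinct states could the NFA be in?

3

Start in {s0}.
Read 'y': s0→{s2, s4, s5}; union {s2, s4, s5}; ε-closure = {s1, s2, s4, s5}.
Read 'x': s1→∅, s2→{s1}, s4→{s1}, s5→{s1, s3}; union {s1, s3}; ε-closure = {s1, s3, s4}.
Read 'x': s1→∅, s3→{s0}, s4→{s1}; union {s0, s1}; ε-closure = {s0, s1, s4}.
Read 'x': s0→{s1, s5}, s1→∅, s4→{s1}; union {s1, s5}; ε-closure = {s1, s4, s5}.
Read 'y': s1→{s0, s2}, s4→∅, s5→{s1}; union {s0, s1, s2}; ε-closure = {s0, s1, s2, s4}.
Read 'x': s0→{s1, s5}, s1→∅, s2→{s1}, s4→{s1}; union {s1, s5}; ε-closure = {s1, s4, s5}.
That set has 3 states.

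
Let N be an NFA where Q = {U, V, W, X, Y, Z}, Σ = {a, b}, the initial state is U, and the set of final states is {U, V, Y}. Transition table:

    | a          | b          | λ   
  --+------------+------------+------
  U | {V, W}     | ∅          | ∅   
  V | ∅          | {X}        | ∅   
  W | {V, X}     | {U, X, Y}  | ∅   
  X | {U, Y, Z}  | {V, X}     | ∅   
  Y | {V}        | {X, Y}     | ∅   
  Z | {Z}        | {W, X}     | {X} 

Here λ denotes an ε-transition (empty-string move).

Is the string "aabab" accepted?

Yes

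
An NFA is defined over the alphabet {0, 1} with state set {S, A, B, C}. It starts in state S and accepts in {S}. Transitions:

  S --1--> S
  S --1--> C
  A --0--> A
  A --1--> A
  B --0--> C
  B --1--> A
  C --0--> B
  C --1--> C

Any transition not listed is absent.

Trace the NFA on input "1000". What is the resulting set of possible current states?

{B}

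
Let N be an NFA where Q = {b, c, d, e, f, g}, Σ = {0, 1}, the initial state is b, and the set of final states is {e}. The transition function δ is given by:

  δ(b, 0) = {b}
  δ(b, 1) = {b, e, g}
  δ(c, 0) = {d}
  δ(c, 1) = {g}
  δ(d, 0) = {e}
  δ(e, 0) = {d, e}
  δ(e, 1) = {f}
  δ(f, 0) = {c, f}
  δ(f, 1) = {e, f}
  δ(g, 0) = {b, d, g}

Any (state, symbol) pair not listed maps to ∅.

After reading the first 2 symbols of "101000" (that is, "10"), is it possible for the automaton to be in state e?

Start in {b}.
Read '1': {b} → {b, e, g}.
Read '0': {b, e, g} → {b, d, e, g}.
State e is in {b, d, e, g}.

Yes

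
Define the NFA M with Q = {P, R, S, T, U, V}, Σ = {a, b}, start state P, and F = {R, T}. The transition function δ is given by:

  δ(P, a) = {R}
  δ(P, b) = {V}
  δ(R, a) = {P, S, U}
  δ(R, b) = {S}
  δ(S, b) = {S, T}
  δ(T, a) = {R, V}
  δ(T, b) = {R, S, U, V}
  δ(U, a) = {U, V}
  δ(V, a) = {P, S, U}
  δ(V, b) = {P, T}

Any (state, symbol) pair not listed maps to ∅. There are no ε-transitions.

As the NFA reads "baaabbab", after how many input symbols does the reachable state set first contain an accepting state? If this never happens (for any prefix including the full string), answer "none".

Start in {P}.
Read 'b': {P} → {V}.
Read 'a': {V} → {P, S, U}.
Read 'a': {P, S, U} → {R, U, V}.
None of the earlier sets intersect F, but {R, U, V} does.

3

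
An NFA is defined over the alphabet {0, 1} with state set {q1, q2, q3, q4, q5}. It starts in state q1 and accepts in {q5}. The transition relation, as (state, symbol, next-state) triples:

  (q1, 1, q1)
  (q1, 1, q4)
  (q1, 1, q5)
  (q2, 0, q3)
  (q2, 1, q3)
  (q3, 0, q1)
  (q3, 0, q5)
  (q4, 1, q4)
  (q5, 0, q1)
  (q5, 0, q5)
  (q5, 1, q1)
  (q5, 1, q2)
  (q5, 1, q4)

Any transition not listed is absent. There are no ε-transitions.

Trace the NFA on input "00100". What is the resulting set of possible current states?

∅

Start in {q1}.
Read '0': q1→∅; now ∅.
The set is empty and remains empty for the remaining 4 symbols.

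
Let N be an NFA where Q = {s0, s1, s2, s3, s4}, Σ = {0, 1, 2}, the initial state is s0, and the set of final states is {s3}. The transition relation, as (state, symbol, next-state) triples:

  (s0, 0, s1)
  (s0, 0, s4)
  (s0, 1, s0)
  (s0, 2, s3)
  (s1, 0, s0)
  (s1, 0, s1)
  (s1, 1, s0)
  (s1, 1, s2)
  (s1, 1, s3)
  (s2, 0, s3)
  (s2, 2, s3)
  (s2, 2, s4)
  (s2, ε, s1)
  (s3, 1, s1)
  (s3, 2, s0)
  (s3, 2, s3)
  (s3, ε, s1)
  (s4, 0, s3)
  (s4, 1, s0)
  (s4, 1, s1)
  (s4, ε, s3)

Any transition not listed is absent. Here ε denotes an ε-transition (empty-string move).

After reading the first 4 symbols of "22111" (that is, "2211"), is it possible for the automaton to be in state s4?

No

Start in {s0}.
Read '2': s0→{s3}; union {s3}; ε-closure = {s1, s3}.
Read '2': s1→∅, s3→{s0, s3}; union {s0, s3}; ε-closure = {s0, s1, s3}.
Read '1': s0→{s0}, s1→{s0, s2, s3}, s3→{s1}; now {s0, s1, s2, s3}.
Read '1': s0→{s0}, s1→{s0, s2, s3}, s2→∅, s3→{s1}; now {s0, s1, s2, s3}.
State s4 is not in {s0, s1, s2, s3}.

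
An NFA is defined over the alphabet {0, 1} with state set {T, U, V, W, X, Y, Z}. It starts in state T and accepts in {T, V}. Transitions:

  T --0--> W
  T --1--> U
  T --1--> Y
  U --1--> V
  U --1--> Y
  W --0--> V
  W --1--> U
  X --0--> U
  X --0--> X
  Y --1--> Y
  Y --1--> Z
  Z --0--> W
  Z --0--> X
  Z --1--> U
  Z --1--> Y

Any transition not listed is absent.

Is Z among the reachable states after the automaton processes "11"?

Start in {T}.
Read '1': T→{U, Y}; now {U, Y}.
Read '1': U→{V, Y}, Y→{Y, Z}; now {V, Y, Z}.
State Z is in {V, Y, Z}.

Yes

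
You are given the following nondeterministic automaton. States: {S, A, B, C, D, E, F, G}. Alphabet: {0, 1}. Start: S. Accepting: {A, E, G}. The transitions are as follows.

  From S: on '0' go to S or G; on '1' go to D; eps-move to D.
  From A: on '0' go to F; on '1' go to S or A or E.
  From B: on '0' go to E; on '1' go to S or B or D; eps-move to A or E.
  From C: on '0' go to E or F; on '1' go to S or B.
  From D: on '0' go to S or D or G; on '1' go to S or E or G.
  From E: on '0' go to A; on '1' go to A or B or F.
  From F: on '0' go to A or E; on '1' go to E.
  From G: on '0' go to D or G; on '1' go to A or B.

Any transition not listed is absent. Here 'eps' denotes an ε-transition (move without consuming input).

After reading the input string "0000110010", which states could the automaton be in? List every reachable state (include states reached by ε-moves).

{S, A, D, E, F, G}

Start: ε-closure({S}) = {S, D}.
Read '0': S→{S, G}, D→{S, D, G}; now {S, D, G}.
Read '0': S→{S, G}, D→{S, D, G}, G→{D, G}; now {S, D, G}.
Read '0': S→{S, G}, D→{S, D, G}, G→{D, G}; now {S, D, G}.
Read '0': S→{S, G}, D→{S, D, G}, G→{D, G}; now {S, D, G}.
Read '1': S→{D}, D→{S, E, G}, G→{A, B}; now {S, A, B, D, E, G}.
Read '1': S→{D}, A→{S, A, E}, B→{S, B, D}, D→{S, E, G}, E→{A, B, F}, G→{A, B}; now {S, A, B, D, E, F, G}.
Read '0': S→{S, G}, A→{F}, B→{E}, D→{S, D, G}, E→{A}, F→{A, E}, G→{D, G}; now {S, A, D, E, F, G}.
Read '0': S→{S, G}, A→{F}, D→{S, D, G}, E→{A}, F→{A, E}, G→{D, G}; now {S, A, D, E, F, G}.
Read '1': S→{D}, A→{S, A, E}, D→{S, E, G}, E→{A, B, F}, F→{E}, G→{A, B}; now {S, A, B, D, E, F, G}.
Read '0': S→{S, G}, A→{F}, B→{E}, D→{S, D, G}, E→{A}, F→{A, E}, G→{D, G}; now {S, A, D, E, F, G}.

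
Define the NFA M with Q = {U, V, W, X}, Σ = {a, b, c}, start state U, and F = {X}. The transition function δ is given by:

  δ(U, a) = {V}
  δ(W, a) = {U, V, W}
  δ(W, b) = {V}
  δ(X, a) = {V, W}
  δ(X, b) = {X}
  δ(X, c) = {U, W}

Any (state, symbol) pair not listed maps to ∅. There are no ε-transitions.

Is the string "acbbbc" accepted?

No

Start in {U}.
Read 'a': U→{V}; now {V}.
Read 'c': V→∅; now ∅.
The set is empty and remains empty for the remaining 4 symbols.
The final set ∅ contains no accepting state.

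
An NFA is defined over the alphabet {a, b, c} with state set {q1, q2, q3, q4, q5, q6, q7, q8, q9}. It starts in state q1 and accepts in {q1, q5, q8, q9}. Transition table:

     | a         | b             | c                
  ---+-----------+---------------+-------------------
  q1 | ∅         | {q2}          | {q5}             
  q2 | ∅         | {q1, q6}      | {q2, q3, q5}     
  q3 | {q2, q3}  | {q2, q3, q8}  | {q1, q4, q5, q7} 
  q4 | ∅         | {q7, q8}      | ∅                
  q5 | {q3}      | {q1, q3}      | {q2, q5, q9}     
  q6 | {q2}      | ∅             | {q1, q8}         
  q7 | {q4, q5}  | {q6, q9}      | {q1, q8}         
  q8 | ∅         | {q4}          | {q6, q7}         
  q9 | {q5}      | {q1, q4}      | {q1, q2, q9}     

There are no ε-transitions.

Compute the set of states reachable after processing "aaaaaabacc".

∅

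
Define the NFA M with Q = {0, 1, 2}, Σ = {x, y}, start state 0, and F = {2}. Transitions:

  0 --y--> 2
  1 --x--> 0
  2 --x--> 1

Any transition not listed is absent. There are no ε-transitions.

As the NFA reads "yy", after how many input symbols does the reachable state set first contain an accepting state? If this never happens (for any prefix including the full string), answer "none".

1

Start in {0}.
Read 'y': 0→{2}; now {2}.
None of the earlier sets intersect F, but {2} does.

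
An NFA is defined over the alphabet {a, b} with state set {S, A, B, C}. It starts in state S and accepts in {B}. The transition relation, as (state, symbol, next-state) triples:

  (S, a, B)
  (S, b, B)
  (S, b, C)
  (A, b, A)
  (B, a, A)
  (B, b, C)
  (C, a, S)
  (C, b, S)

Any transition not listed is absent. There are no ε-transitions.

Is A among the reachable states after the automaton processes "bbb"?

No

Start in {S}.
Read 'b': {S} → {B, C}.
Read 'b': {B, C} → {S, C}.
Read 'b': {S, C} → {S, B, C}.
State A is not in {S, B, C}.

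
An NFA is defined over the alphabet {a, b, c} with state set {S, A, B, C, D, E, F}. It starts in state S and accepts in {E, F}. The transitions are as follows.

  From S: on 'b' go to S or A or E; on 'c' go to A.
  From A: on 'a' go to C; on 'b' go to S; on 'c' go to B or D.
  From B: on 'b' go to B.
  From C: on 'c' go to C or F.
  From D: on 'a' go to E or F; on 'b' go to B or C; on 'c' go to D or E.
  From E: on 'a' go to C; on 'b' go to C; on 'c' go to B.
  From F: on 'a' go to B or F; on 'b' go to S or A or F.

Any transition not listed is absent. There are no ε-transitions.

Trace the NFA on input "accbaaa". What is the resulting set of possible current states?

∅

Start in {S}.
Read 'a': S→∅; now ∅.
The set is empty and remains empty for the remaining 6 symbols.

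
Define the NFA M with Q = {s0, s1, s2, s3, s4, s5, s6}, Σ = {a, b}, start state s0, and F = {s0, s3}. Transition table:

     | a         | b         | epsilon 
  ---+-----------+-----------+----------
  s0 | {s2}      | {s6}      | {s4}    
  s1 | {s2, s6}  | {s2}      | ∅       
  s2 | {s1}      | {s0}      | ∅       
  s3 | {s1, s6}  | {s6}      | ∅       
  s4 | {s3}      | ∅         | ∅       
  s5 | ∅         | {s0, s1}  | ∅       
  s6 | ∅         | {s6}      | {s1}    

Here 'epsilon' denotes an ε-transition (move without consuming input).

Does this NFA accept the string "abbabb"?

Start: ε-closure({s0}) = {s0, s4}.
Read 'a': s0→{s2}, s4→{s3}; now {s2, s3}.
Read 'b': s2→{s0}, s3→{s6}; union {s0, s6}; ε-closure = {s0, s1, s4, s6}.
Read 'b': s0→{s6}, s1→{s2}, s4→∅, s6→{s6}; union {s2, s6}; ε-closure = {s1, s2, s6}.
Read 'a': s1→{s2, s6}, s2→{s1}, s6→∅; now {s1, s2, s6}.
Read 'b': s1→{s2}, s2→{s0}, s6→{s6}; union {s0, s2, s6}; ε-closure = {s0, s1, s2, s4, s6}.
Read 'b': s0→{s6}, s1→{s2}, s2→{s0}, s4→∅, s6→{s6}; union {s0, s2, s6}; ε-closure = {s0, s1, s2, s4, s6}.
The final set {s0, s1, s2, s4, s6} contains the accepting state s0.

Yes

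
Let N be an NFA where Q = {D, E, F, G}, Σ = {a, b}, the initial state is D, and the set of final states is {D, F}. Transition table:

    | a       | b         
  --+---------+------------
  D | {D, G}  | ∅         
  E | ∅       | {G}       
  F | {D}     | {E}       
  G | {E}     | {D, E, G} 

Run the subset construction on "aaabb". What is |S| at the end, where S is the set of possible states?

3

Start in {D}.
Read 'a': D→{D, G}; now {D, G}.
Read 'a': D→{D, G}, G→{E}; now {D, E, G}.
Read 'a': D→{D, G}, E→∅, G→{E}; now {D, E, G}.
Read 'b': D→∅, E→{G}, G→{D, E, G}; now {D, E, G}.
Read 'b': D→∅, E→{G}, G→{D, E, G}; now {D, E, G}.
That set has 3 states.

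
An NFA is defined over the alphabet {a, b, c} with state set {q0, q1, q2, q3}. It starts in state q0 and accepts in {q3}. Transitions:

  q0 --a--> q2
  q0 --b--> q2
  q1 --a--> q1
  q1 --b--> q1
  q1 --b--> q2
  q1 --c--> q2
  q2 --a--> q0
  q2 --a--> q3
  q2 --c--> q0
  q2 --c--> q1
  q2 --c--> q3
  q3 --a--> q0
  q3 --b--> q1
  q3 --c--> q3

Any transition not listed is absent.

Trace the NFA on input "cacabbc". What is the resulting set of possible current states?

∅

Start in {q0}.
Read 'c': q0→∅; now ∅.
The set is empty and remains empty for the remaining 6 symbols.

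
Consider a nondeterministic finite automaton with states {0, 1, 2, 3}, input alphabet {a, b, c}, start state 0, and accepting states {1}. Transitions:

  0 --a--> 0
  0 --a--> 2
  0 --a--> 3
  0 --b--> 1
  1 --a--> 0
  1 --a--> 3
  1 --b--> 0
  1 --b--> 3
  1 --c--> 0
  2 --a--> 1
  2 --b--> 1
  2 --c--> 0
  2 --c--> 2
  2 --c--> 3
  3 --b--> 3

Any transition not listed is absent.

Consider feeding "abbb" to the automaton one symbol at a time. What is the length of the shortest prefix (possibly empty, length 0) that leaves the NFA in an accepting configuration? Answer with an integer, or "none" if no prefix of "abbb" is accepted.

Start in {0}.
Read 'a': {0} → {0, 2, 3}.
Read 'b': {0, 2, 3} → {1, 3}.
None of the earlier sets intersect F, but {1, 3} does.

2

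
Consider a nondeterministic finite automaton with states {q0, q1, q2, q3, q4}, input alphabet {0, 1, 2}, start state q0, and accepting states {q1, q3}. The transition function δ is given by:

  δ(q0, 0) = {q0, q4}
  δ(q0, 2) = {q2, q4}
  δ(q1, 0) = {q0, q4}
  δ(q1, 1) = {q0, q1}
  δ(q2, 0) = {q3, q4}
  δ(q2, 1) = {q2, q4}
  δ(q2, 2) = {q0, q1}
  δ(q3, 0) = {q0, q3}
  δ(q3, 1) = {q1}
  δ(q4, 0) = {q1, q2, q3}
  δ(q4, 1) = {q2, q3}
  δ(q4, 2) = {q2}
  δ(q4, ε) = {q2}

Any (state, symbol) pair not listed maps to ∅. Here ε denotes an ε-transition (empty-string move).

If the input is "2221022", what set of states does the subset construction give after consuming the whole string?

{q0, q1, q2, q4}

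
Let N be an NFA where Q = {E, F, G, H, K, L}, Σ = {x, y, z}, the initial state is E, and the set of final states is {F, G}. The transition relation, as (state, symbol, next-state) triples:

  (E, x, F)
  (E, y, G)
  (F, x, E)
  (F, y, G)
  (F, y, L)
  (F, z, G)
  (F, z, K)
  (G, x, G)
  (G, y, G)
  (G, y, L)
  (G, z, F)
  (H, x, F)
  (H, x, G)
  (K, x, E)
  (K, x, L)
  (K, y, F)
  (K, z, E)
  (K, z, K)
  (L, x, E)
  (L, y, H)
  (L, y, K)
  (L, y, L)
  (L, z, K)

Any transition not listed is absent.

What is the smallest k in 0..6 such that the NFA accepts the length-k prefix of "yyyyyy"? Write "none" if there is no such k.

1

Start in {E}.
Read 'y': {E} → {G}.
None of the earlier sets intersect F, but {G} does.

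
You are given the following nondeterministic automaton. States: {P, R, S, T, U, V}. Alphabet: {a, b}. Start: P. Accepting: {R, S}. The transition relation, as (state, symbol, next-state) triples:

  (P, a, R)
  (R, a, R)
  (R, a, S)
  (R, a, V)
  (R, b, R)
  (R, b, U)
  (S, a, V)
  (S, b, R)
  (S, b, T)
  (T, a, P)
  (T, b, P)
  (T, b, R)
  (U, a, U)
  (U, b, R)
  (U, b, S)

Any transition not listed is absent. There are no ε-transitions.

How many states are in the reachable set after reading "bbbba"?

Start in {P}.
Read 'b': P→∅; now ∅.
The set is empty and remains empty for the remaining 4 symbols.
That set has 0 states.

0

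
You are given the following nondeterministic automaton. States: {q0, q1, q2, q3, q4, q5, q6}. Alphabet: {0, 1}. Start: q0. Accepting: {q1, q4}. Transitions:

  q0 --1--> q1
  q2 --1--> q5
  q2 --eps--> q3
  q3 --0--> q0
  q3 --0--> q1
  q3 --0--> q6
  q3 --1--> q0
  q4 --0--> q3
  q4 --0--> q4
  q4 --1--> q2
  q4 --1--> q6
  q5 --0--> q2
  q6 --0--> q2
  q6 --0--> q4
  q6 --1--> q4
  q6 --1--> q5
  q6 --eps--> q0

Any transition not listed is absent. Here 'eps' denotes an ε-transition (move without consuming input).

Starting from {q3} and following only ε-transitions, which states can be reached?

{q3}

Begin with {q3}.
No ε-moves leave this set, so the closure equals the set itself.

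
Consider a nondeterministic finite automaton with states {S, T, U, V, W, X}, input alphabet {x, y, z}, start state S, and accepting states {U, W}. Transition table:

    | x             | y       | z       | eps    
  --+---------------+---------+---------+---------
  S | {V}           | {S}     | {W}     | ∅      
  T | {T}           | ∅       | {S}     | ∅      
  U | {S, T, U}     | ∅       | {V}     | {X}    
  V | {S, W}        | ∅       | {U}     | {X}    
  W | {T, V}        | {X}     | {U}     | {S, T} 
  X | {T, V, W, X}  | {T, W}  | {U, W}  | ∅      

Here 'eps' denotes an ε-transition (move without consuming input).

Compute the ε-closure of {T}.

{T}

Begin with {T}.
No ε-moves leave this set, so the closure equals the set itself.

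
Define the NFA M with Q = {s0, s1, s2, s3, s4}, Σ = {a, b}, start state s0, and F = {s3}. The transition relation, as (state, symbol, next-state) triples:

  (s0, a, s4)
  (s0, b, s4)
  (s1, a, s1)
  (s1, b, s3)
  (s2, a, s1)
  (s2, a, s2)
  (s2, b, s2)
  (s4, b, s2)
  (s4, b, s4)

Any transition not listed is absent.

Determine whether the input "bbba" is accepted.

No

Start in {s0}.
Read 'b': {s0} → {s4}.
Read 'b': {s4} → {s2, s4}.
Read 'b': {s2, s4} → {s2, s4}.
Read 'a': {s2, s4} → {s1, s2}.
The final set {s1, s2} contains no accepting state.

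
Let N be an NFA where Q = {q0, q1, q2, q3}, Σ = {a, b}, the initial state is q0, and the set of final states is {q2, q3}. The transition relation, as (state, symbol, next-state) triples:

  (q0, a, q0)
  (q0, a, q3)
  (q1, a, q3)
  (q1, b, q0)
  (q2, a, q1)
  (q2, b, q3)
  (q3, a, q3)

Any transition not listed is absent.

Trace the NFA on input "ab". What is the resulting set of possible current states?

∅

Start in {q0}.
Read 'a': {q0} → {q0, q3}.
Read 'b': {q0, q3} → ∅.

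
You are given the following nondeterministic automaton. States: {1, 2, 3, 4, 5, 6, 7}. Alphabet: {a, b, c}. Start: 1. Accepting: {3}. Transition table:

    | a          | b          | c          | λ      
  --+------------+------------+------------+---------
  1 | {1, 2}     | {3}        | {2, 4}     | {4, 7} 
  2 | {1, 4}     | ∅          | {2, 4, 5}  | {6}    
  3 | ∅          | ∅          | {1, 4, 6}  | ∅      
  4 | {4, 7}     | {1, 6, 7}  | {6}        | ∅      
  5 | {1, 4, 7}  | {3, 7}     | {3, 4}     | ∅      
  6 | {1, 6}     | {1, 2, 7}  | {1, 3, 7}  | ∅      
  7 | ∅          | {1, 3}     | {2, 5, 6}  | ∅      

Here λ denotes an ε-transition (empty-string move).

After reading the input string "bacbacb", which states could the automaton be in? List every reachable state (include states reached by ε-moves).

Start: ε-closure({1}) = {1, 4, 7}.
Read 'b': {1, 4, 7} → {1, 3, 4, 6, 7}.
Read 'a': {1, 3, 4, 6, 7} → {1, 2, 4, 6, 7}.
Read 'c': {1, 2, 4, 6, 7} → {1, 2, 3, 4, 5, 6, 7}.
Read 'b': {1, 2, 3, 4, 5, 6, 7} → {1, 2, 3, 4, 6, 7}.
Read 'a': {1, 2, 3, 4, 6, 7} → {1, 2, 4, 6, 7}.
Read 'c': {1, 2, 4, 6, 7} → {1, 2, 3, 4, 5, 6, 7}.
Read 'b': {1, 2, 3, 4, 5, 6, 7} → {1, 2, 3, 4, 6, 7}.

{1, 2, 3, 4, 6, 7}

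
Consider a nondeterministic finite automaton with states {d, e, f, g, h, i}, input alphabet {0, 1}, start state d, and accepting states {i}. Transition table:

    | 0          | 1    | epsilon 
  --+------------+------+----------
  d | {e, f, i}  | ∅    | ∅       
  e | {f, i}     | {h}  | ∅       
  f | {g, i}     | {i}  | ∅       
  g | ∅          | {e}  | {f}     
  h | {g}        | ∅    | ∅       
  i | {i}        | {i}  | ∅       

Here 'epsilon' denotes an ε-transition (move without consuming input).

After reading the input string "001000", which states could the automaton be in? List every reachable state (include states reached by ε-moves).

Start in {d}.
Read '0': d→{e, f, i}; now {e, f, i}.
Read '0': e→{f, i}, f→{g, i}, i→{i}; now {f, g, i}.
Read '1': f→{i}, g→{e}, i→{i}; now {e, i}.
Read '0': e→{f, i}, i→{i}; now {f, i}.
Read '0': f→{g, i}, i→{i}; union {g, i}; ε-closure = {f, g, i}.
Read '0': f→{g, i}, g→∅, i→{i}; union {g, i}; ε-closure = {f, g, i}.

{f, g, i}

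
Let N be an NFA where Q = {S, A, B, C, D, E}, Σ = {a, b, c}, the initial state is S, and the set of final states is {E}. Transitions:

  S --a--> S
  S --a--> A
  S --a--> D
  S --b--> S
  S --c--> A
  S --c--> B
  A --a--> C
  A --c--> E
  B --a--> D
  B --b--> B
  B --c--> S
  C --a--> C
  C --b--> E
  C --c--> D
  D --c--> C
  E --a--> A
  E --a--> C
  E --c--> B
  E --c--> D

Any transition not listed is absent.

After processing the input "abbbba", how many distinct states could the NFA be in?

Start in {S}.
Read 'a': S→{S, A, D}; now {S, A, D}.
Read 'b': S→{S}, A→∅, D→∅; now {S}.
Read 'b': S→{S}; now {S}.
Read 'b': S→{S}; now {S}.
Read 'b': S→{S}; now {S}.
Read 'a': S→{S, A, D}; now {S, A, D}.
That set has 3 states.

3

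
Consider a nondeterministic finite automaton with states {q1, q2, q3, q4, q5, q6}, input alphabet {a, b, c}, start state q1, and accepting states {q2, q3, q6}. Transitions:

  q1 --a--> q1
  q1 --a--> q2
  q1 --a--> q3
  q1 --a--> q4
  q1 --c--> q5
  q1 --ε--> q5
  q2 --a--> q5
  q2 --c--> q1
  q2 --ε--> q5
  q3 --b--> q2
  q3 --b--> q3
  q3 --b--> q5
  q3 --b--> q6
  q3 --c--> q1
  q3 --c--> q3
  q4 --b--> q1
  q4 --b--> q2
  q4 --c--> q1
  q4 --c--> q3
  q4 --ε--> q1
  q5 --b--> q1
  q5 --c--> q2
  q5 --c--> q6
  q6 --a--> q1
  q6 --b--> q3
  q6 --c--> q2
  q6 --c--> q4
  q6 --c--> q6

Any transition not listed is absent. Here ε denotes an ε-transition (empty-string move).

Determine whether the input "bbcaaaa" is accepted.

Yes

Start: ε-closure({q1}) = {q1, q5}.
Read 'b': q1→∅, q5→{q1}; union {q1}; ε-closure = {q1, q5}.
Read 'b': q1→∅, q5→{q1}; union {q1}; ε-closure = {q1, q5}.
Read 'c': q1→{q5}, q5→{q2, q6}; now {q2, q5, q6}.
Read 'a': q2→{q5}, q5→∅, q6→{q1}; now {q1, q5}.
Read 'a': q1→{q1, q2, q3, q4}, q5→∅; union {q1, q2, q3, q4}; ε-closure = {q1, q2, q3, q4, q5}.
Read 'a': q1→{q1, q2, q3, q4}, q2→{q5}, q3→∅, q4→∅, q5→∅; now {q1, q2, q3, q4, q5}.
Read 'a': q1→{q1, q2, q3, q4}, q2→{q5}, q3→∅, q4→∅, q5→∅; now {q1, q2, q3, q4, q5}.
The final set {q1, q2, q3, q4, q5} contains the accepting states q2, q3.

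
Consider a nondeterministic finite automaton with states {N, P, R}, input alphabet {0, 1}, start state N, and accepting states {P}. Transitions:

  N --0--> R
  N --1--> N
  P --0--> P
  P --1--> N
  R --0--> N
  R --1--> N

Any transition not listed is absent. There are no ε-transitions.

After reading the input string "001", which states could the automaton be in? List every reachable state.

{N}

Start in {N}.
Read '0': N→{R}; now {R}.
Read '0': R→{N}; now {N}.
Read '1': N→{N}; now {N}.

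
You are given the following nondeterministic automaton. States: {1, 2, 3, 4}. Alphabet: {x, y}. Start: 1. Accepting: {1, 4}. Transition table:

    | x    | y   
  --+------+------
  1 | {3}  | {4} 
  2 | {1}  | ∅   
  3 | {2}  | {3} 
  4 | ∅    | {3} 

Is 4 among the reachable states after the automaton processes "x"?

Start in {1}.
Read 'x': 1→{3}; now {3}.
State 4 is not in {3}.

No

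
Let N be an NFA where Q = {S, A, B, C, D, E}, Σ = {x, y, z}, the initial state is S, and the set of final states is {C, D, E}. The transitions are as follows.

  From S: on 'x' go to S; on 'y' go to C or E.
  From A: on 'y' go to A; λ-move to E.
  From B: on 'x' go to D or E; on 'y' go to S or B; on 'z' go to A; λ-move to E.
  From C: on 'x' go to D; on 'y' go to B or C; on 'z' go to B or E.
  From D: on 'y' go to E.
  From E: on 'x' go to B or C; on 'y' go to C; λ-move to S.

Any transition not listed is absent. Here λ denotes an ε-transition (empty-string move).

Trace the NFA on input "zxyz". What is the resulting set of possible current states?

∅

Start in {S}.
Read 'z': S→∅; now ∅.
The set is empty and remains empty for the remaining 3 symbols.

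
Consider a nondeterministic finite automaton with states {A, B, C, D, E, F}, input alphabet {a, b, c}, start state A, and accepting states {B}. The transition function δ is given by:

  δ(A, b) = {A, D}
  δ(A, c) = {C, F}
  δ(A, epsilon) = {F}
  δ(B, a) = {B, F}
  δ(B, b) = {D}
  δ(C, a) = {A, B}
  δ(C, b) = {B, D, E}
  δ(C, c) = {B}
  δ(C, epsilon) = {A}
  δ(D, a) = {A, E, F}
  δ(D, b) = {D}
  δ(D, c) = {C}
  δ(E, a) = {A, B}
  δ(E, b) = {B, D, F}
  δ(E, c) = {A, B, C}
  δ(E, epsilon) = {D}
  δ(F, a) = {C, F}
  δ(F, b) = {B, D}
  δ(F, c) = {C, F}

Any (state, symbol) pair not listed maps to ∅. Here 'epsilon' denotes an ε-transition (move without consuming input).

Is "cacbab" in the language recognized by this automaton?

Start: ε-closure({A}) = {A, F}.
Read 'c': {A, F} → {A, C, F}.
Read 'a': {A, C, F} → {A, B, C, F}.
Read 'c': {A, B, C, F} → {A, B, C, F}.
Read 'b': {A, B, C, F} → {A, B, D, E, F}.
Read 'a': {A, B, D, E, F} → {A, B, C, D, E, F}.
Read 'b': {A, B, C, D, E, F} → {A, B, D, E, F}.
The final set {A, B, D, E, F} contains the accepting state B.

Yes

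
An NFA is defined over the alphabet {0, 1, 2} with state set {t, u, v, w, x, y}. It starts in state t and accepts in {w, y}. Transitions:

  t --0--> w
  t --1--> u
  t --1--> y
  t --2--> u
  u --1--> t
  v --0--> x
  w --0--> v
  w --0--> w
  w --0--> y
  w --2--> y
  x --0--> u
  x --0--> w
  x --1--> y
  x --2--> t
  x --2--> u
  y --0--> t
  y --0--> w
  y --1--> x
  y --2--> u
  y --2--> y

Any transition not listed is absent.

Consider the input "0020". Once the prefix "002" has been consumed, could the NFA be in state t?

No

Start in {t}.
Read '0': {t} → {w}.
Read '0': {w} → {v, w, y}.
Read '2': {v, w, y} → {u, y}.
State t is not in {u, y}.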